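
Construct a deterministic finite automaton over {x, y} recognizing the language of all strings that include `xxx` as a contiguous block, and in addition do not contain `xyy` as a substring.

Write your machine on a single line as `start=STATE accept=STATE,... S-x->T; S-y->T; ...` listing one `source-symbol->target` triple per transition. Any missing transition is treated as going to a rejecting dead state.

Handle the two conditions separately and then intersect. One (4 states) tracks whether and how much of `xxx` has been seen; the other (4 states) tracks partial matches of the forbidden pattern `xyy`. Each combined state is a pair, one component from each; accept when both components accept. Equivalent product states are then merged.
        x   y  
>  S0   S1  S0 
   S1   S2  S3 
   S2   S4  S3 
   S3   S1  S5 
 * S4   S4  S6 
   S5   S5  S5 
 * S6   S4  S5 
(> = start, * = accepting)

start=S0; accept=S4,S6; S0-x->S1; S0-y->S0; S1-x->S2; S1-y->S3; S2-x->S4; S2-y->S3; S3-x->S1; S3-y->S5; S4-x->S4; S4-y->S6; S5-x->S5; S5-y->S5; S6-x->S4; S6-y->S5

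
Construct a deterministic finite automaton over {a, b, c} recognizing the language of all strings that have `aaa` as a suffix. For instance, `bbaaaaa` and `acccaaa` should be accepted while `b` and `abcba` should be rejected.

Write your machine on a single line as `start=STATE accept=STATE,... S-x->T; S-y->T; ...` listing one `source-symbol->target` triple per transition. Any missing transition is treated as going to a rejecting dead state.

Let each state record the length of the longest suffix of the input read so far that is also a prefix of `aaa`. q1 means the last symbol is `a`; q2 means the last 2 symbols are `aa`; q3 means the last 3 symbols are `aaa`. Accept only at q3, where the string currently ends in `aaa`.
        a   b   c  
>  q0   q1  q0  q0 
   q1   q2  q0  q0 
   q2   q3  q0  q0 
 * q3   q3  q0  q0 
(> = start, * = accepting)

start=q0; accept=q3; q0-a->q1; q0-b->q0; q0-c->q0; q1-a->q2; q1-b->q0; q1-c->q0; q2-a->q3; q2-b->q0; q2-c->q0; q3-a->q3; q3-b->q0; q3-c->q0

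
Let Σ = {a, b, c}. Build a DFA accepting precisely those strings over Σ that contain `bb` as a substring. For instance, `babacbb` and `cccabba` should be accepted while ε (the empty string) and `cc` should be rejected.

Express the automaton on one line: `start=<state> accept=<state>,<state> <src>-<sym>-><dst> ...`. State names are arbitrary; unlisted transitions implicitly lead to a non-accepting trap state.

States q0..q1 record the length of the longest prefix of `bb` that matches the current input suffix. Reaching q2 means `bb` has been seen, and we stay there forever. Accept from q2.
        a   b   c  
>  q0   q0  q1  q0 
   q1   q0  q2  q0 
 * q2   q2  q2  q2 
(> = start, * = accepting)

start=q0 accept=q2 q0-a->q0 q0-b->q1 q0-c->q0 q1-a->q0 q1-b->q2 q1-c->q0 q2-a->q2 q2-b->q2 q2-c->q2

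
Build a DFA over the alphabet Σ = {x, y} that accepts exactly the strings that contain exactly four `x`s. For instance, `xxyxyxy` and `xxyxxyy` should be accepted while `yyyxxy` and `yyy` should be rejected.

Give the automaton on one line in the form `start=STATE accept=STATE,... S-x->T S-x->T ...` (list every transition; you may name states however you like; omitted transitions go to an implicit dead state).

Count `x`s, saturating at 5: states A through E mean 0 through 4 `x`s seen; F means more than 4. Each `x` increments (capped at F); other symbols loop. Accept from {E}.
       x  y 
>  A   B  A 
   B   C  B 
   C   D  C 
   D   E  D 
 * E   F  E 
   F   F  F 
(> = start, * = accepting)

start=A accept=E A-x->B A-y->A B-x->C B-y->B C-x->D C-y->C D-x->E D-y->D E-x->F E-y->E F-x->F F-y->F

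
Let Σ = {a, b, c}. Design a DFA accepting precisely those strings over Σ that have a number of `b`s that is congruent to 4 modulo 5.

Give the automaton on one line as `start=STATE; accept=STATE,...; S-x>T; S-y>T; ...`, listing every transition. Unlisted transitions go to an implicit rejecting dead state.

The only thing that matters is how many `b`s have appeared, reduced mod 5. Use one state per residue: q0 for 0, …, q4 for 4. Reading `b` moves to the next residue; anything else stays put. q4 is accepting.
5 states suffice.
        a   b   c  
>  q0   q0  q1  q0 
   q1   q1  q2  q1 
   q2   q2  q3  q2 
   q3   q3  q4  q3 
 * q4   q4  q0  q4 
(> = start, * = accepting)

start=q0; accept=q4; q0-a>q0; q0-b>q1; q0-c>q0; q1-a>q1; q1-b>q2; q1-c>q1; q2-a>q2; q2-b>q3; q2-c>q2; q3-a>q3; q3-b>q4; q3-c>q3; q4-a>q4; q4-b>q0; q4-c>q4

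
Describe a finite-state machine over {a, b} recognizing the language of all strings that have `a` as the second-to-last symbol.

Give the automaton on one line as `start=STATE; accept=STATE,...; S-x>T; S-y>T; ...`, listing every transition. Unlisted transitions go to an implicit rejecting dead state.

start=q0; accept=q3,q4; q0-a>q1; q0-b>q2; q1-a>q3; q1-b>q4; q2-a>q5; q2-b>q6; q3-a>q3; q3-b>q4; q4-a>q5; q4-b>q6; q5-a>q3; q5-b>q4; q6-a>q5; q6-b>q6

Because acceptance depends on a position counted from the end, the machine has to buffer the most recent 2 symbols. Make each state the string of the last up-to-2 symbols read; on input `x` shift the window left and append `x`. Accept when the buffered window has length 2 and begins with `a`.
A 7-state machine:
        a   b  
>  q0   q1  q2 
   q1   q3  q4 
   q2   q5  q6 
 * q3   q3  q4 
 * q4   q5  q6 
   q5   q3  q4 
   q6   q5  q6 
(> = start, * = accepting)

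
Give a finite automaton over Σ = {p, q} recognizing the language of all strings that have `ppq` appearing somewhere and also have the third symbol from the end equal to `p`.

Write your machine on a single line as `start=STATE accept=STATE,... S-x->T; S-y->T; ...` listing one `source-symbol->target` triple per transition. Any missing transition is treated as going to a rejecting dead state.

start=A; accept=D,E,F,K; A-p->B; A-q->A; B-p->C; B-q->A; C-p->C; C-q->D; D-p->E; D-q->F; E-p->G; E-q->H; F-p->I; F-q->J; G-p->K; G-q->D; H-p->E; H-q->F; I-p->G; I-q->H; J-p->I; J-q->J; K-p->K; K-q->D

Run two small machines in parallel and take their product. One (4 states) tracks whether and how much of `ppq` has been seen; the other (15 states) tracks the last 3 symbols read. Each combined state is a pair, one component from each; accept when both components accept. Minimizing collapses redundant product states.
With 11 states:
       p  q 
>  A   B  A 
   B   C  A 
   C   C  D 
 * D   E  F 
 * E   G  H 
 * F   I  J 
   G   K  D 
   H   E  F 
   I   G  H 
   J   I  J 
 * K   K  D 
(> = start, * = accepting)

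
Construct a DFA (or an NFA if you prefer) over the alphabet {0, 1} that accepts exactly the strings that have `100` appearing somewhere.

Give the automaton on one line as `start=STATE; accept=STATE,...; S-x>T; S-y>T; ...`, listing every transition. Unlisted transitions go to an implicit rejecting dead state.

start=q0; accept=q3; q0-0>q0; q0-1>q1; q1-0>q2; q1-1>q1; q2-0>q3; q2-1>q1; q3-0>q3; q3-1>q3

States q0..q2 record the length of the longest prefix of `100` that matches the current input suffix. Reaching q3 means `100` has been seen, and we stay there forever. Accept from q3.
4 states suffice.
        0   1  
>  q0   q0  q1 
   q1   q2  q1 
   q2   q3  q1 
 * q3   q3  q3 
(> = start, * = accepting)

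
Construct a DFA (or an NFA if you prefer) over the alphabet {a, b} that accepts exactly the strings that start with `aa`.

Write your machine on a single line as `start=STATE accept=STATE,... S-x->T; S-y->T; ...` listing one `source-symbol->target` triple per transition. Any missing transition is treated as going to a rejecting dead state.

Walk along `aa` while the input agrees: from S0 take `a` to S1, and so on. Any deviation drops to the rejecting sink S3. Once S2 is reached the prefix is confirmed and every continuation is accepted.
With 4 states:
        a   b  
>  S0   S1  S3 
   S1   S2  S3 
 * S2   S2  S2 
   S3   S3  S3 
(> = start, * = accepting)

start=S0; accept=S2; S0-a->S1; S0-b->S3; S1-a->S2; S1-b->S3; S2-a->S2; S2-b->S2; S3-a->S3; S3-b->S3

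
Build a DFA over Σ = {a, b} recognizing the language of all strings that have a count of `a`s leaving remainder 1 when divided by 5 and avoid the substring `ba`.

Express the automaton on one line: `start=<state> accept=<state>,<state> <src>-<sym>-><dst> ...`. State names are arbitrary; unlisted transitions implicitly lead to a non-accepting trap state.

Run two small machines in parallel and take their product. One (5 states) tracks the count of `a`s modulo 5; the other (3 states) tracks partial matches of the forbidden pattern `ba`. Each combined state is a pair, one component from each; accept when both components accept.
A 15-state machine:
          a    b  
>  S0     S1   S2 
 * S1     S3   S4 
   S2     S5   S2 
   S3     S6   S7 
 * S4     S8   S4 
   S5     S8   S5 
   S6     S9  S10 
   S7    S11   S7 
   S8    S11   S8 
   S9     S0  S12 
   S10   S13  S10 
   S11   S13  S11 
   S12   S14  S12 
   S13   S14  S13 
   S14    S5  S14 
(> = start, * = accepting)

start=S0 accept=S1,S4 S0-a->S1 S0-b->S2 S1-a->S3 S1-b->S4 S2-a->S5 S2-b->S2 S3-a->S6 S3-b->S7 S4-a->S8 S4-b->S4 S5-a->S8 S5-b->S5 S6-a->S9 S6-b->S10 S7-a->S11 S7-b->S7 S8-a->S11 S8-b->S8 S9-a->S0 S9-b->S12 S10-a->S13 S10-b->S10 S11-a->S13 S11-b->S11 S12-a->S14 S12-b->S12 S13-a->S14 S13-b->S13 S14-a->S5 S14-b->S14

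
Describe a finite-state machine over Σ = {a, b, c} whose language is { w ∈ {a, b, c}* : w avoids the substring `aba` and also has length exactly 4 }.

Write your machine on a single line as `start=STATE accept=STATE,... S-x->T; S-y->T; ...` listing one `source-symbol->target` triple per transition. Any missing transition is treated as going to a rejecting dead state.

Run two small machines in parallel and take their product. The first has 4 states tracking partial matches of the forbidden pattern `aba`; the second has 6 states tracking the input length, saturating at 5. A product state is a pair (one from each), accepting exactly when both do.
18 states suffice.
          a    b    c  
>  S0     S1   S2   S2 
   S1     S3   S4   S5 
   S2     S3   S5   S5 
   S3     S6   S7   S8 
   S4     S9   S8   S8 
   S5     S6   S8   S8 
   S6    S10  S11  S12 
   S7    S13  S12  S12 
   S8    S10  S12  S12 
   S9    S13  S13  S13 
 * S10   S14  S15  S16 
 * S11   S17  S16  S16 
 * S12   S14  S16  S16 
   S13   S17  S17  S17 
   S14   S14  S15  S16 
   S15   S17  S16  S16 
   S16   S14  S16  S16 
   S17   S17  S17  S17 
(> = start, * = accepting)

start=S0; accept=S10,S11,S12; S0-a->S1; S0-b->S2; S0-c->S2; S1-a->S3; S1-b->S4; S1-c->S5; S2-a->S3; S2-b->S5; S2-c->S5; S3-a->S6; S3-b->S7; S3-c->S8; S4-a->S9; S4-b->S8; S4-c->S8; S5-a->S6; S5-b->S8; S5-c->S8; S6-a->S10; S6-b->S11; S6-c->S12; S7-a->S13; S7-b->S12; S7-c->S12; S8-a->S10; S8-b->S12; S8-c->S12; S9-a->S13; S9-b->S13; S9-c->S13; S10-a->S14; S10-b->S15; S10-c->S16; S11-a->S17; S11-b->S16; S11-c->S16; S12-a->S14; S12-b->S16; S12-c->S16; S13-a->S17; S13-b->S17; S13-c->S17; S14-a->S14; S14-b->S15; S14-c->S16; S15-a->S17; S15-b->S16; S15-c->S16; S16-a->S14; S16-b->S16; S16-c->S16; S17-a->S17; S17-b->S17; S17-c->S17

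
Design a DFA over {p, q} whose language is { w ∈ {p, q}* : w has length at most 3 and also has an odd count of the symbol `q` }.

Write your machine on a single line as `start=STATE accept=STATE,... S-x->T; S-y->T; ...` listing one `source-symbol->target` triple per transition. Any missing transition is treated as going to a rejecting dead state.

start=S0; accept=S2,S4,S6; S0-p->S1; S0-q->S2; S1-p->S3; S1-q->S4; S2-p->S4; S2-q->S3; S3-p->S5; S3-q->S6; S4-p->S6; S4-q->S5; S5-p->S5; S5-q->S5; S6-p->S5; S6-q->S5

Handle the two conditions separately and then intersect. One (5 states) tracks the input length, saturating at 4; the other (2 states) tracks the count of `q`s modulo 2. Each combined state is a pair, one component from each; accept when both components accept. After merging equivalent states the machine shrinks.
7 states suffice.
        p   q  
>  S0   S1  S2 
   S1   S3  S4 
 * S2   S4  S3 
   S3   S5  S6 
 * S4   S6  S5 
   S5   S5  S5 
 * S6   S5  S5 
(> = start, * = accepting)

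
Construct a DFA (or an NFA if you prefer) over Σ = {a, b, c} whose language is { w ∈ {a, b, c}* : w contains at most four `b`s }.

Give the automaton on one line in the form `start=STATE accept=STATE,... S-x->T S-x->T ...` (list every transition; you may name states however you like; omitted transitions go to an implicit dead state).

Only the number of `b`s matters, and only up to 5. Make a chain s0 → s1 → s2 → s3 → s4 → s5 advanced by each `b` (with s5 absorbing); every other symbol self-loops. The accepting set is {s0, s1, s2, s3, s4}.
A 6-state machine:
        a   b   c  
>* s0   s0  s1  s0 
 * s1   s1  s2  s1 
 * s2   s2  s3  s2 
 * s3   s3  s4  s3 
 * s4   s4  s5  s4 
   s5   s5  s5  s5 
(> = start, * = accepting)

start=s0 accept=s0,s1,s2,s3,s4 s0-a->s0 s0-b->s1 s0-c->s0 s1-a->s1 s1-b->s2 s1-c->s1 s2-a->s2 s2-b->s3 s2-c->s2 s3-a->s3 s3-b->s4 s3-c->s3 s4-a->s4 s4-b->s5 s4-c->s4 s5-a->s5 s5-b->s5 s5-c->s5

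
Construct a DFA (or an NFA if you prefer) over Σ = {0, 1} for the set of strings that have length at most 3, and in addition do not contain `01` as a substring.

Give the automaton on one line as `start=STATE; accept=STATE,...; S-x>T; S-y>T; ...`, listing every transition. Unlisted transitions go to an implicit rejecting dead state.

Handle the two conditions separately and then intersect. The first has 5 states tracking the input length, saturating at 4; the second has 3 states tracking partial matches of the forbidden pattern `01`. A product state is a pair (one from each), accepting exactly when both do.
A 12-state machine:
          0    1  
>* S0     S1   S2 
 * S1     S3   S4 
 * S2     S3   S5 
 * S3     S6   S7 
   S4     S7   S7 
 * S5     S6   S8 
 * S6     S9  S10 
   S7    S10  S10 
 * S8     S9  S11 
   S9     S9  S10 
   S10   S10  S10 
   S11    S9  S11 
(> = start, * = accepting)

start=S0; accept=S0,S1,S2,S3,S5,S6,S8; S0-0>S1; S0-1>S2; S1-0>S3; S1-1>S4; S2-0>S3; S2-1>S5; S3-0>S6; S3-1>S7; S4-0>S7; S4-1>S7; S5-0>S6; S5-1>S8; S6-0>S9; S6-1>S10; S7-0>S10; S7-1>S10; S8-0>S9; S8-1>S11; S9-0>S9; S9-1>S10; S10-0>S10; S10-1>S10; S11-0>S9; S11-1>S11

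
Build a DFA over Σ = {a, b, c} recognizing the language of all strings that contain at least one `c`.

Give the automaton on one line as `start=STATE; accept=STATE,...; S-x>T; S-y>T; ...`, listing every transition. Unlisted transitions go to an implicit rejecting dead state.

Count `c`s, saturating at 2: state q0 means no `c` yet, q1 means one `c` seen, q2 means more than one. Each `c` increments (capped at q2); other symbols loop. Accept from {q1, q2}.
A 3-state machine:
        a   b   c  
>  q0   q0  q0  q1 
 * q1   q1  q1  q2 
 * q2   q2  q2  q2 
(> = start, * = accepting)

start=q0; accept=q1,q2; q0-a>q0; q0-b>q0; q0-c>q1; q1-a>q1; q1-b>q1; q1-c>q2; q2-a>q2; q2-b>q2; q2-c>q2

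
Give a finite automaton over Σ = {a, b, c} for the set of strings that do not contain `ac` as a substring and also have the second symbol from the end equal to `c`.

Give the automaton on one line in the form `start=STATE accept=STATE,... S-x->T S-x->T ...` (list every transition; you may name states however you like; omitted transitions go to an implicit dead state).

start=q0 accept=q4,q5,q6 q0-a->q1 q0-b->q0 q0-c->q2 q1-a->q1 q1-b->q0 q1-c->q3 q2-a->q4 q2-b->q5 q2-c->q6 q3-a->q3 q3-b->q3 q3-c->q3 q4-a->q1 q4-b->q0 q4-c->q3 q5-a->q1 q5-b->q0 q5-c->q2 q6-a->q4 q6-b->q5 q6-c->q6

Build one automaton per condition and run them in lockstep. The first has 3 states tracking partial matches of the forbidden pattern `ac`; the second has 13 states tracking the last 2 symbols read. A product state is a pair (one from each), accepting exactly when both do. After merging equivalent states the machine shrinks.
        a   b   c  
>  q0   q1  q0  q2 
   q1   q1  q0  q3 
   q2   q4  q5  q6 
   q3   q3  q3  q3 
 * q4   q1  q0  q3 
 * q5   q1  q0  q2 
 * q6   q4  q5  q6 
(> = start, * = accepting)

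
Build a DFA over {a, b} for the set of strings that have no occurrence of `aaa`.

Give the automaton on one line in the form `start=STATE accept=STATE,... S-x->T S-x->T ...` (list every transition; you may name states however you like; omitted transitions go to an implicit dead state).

This is the complement of 'contains `aaa`'. Use the same substring-matching states — q0 through q3 holding how much of `aaa` has just been matched — but flip the accepting set: everything except the trap q3 accepts.
With 4 states:
        a   b  
>* q0   q1  q0 
 * q1   q2  q0 
 * q2   q3  q0 
   q3   q3  q3 
(> = start, * = accepting)

start=q0 accept=q0,q1,q2 q0-a->q1 q0-b->q0 q1-a->q2 q1-b->q0 q2-a->q3 q2-b->q0 q3-a->q3 q3-b->q3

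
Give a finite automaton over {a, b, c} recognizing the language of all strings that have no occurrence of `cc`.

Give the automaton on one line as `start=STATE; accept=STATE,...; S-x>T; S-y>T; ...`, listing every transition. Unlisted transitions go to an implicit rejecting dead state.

Track partial matches of the forbidden pattern `cc`. State S2 is a dead state reached once `cc` has occurred; every other state accepts. S0 means no part of `cc` is currently matched.
A 3-state machine:
        a   b   c  
>* S0   S0  S0  S1 
 * S1   S0  S0  S2 
   S2   S2  S2  S2 
(> = start, * = accepting)

start=S0; accept=S0,S1; S0-a>S0; S0-b>S0; S0-c>S1; S1-a>S0; S1-b>S0; S1-c>S2; S2-a>S2; S2-b>S2; S2-c>S2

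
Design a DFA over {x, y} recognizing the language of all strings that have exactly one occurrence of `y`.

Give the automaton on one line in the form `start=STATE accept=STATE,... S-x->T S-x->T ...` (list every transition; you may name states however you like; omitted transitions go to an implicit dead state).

start=q0 accept=q1 q0-x->q0 q0-y->q1 q1-x->q1 q1-y->q2 q2-x->q2 q2-y->q2

Only the number of `y`s matters, and only up to 2. Make a chain q0 → q1 → q2 advanced by each `y` (with q2 absorbing); every other symbol self-loops. The accepting set is {q1}.
With 3 states:
        x   y  
>  q0   q0  q1 
 * q1   q1  q2 
   q2   q2  q2 
(> = start, * = accepting)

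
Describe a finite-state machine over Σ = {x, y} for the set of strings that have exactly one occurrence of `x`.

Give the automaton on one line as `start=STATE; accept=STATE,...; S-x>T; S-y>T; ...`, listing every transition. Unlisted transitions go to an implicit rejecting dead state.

Only the number of `x`s matters, and only up to 2. Make a chain q0 → q1 → q2 advanced by each `x` (with q2 absorbing); every other symbol self-loops. The accepting set is {q1}.
With 3 states:
        x   y  
>  q0   q1  q0 
 * q1   q2  q1 
   q2   q2  q2 
(> = start, * = accepting)

start=q0; accept=q1; q0-x>q1; q0-y>q0; q1-x>q2; q1-y>q1; q2-x>q2; q2-y>q2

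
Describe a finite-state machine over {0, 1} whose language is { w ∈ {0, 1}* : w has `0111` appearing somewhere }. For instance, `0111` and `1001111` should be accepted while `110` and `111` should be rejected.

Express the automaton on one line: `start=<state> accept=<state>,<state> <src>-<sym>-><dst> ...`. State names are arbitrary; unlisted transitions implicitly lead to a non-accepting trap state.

start=s0 accept=s4 s0-0->s1 s0-1->s0 s1-0->s1 s1-1->s2 s2-0->s1 s2-1->s3 s3-0->s1 s3-1->s4 s4-0->s4 s4-1->s4

States s0..s3 record the length of the longest prefix of `0111` that matches the current input suffix. Reaching s4 means `0111` has been seen, and we stay there forever. Accept from s4.
5 states suffice.
        0   1  
>  s0   s1  s0 
   s1   s1  s2 
   s2   s1  s3 
   s3   s1  s4 
 * s4   s4  s4 
(> = start, * = accepting)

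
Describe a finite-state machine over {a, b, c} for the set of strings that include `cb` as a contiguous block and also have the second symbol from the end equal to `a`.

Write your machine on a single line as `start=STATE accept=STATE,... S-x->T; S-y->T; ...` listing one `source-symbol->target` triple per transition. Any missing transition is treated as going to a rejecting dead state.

Build one automaton per condition and run them in lockstep. One (3 states) tracks whether and how much of `cb` has been seen; the other (13 states) tracks the last 2 symbols read. Each combined state is a pair, one component from each; accept when both components accept. Minimizing collapses redundant product states.
With 6 states:
        a   b   c  
>  q0   q0  q0  q1 
   q1   q0  q2  q1 
   q2   q3  q2  q2 
   q3   q4  q5  q5 
 * q4   q4  q5  q5 
 * q5   q3  q2  q2 
(> = start, * = accepting)

start=q0; accept=q4,q5; q0-a->q0; q0-b->q0; q0-c->q1; q1-a->q0; q1-b->q2; q1-c->q1; q2-a->q3; q2-b->q2; q2-c->q2; q3-a->q4; q3-b->q5; q3-c->q5; q4-a->q4; q4-b->q5; q4-c->q5; q5-a->q3; q5-b->q2; q5-c->q2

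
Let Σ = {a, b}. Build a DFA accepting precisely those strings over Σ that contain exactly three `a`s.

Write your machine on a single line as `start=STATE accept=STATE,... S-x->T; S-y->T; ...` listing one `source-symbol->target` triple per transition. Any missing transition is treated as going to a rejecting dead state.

start=S0; accept=S3; S0-a->S1; S0-b->S0; S1-a->S2; S1-b->S1; S2-a->S3; S2-b->S2; S3-a->S4; S3-b->S3; S4-a->S4; S4-b->S4

Only the number of `a`s matters, and only up to 4. Make a chain S0 → S1 → S2 → S3 → S4 advanced by each `a` (with S4 absorbing); every other symbol self-loops. The accepting set is {S3}.
A 5-state machine:
        a   b  
>  S0   S1  S0 
   S1   S2  S1 
   S2   S3  S2 
 * S3   S4  S3 
   S4   S4  S4 
(> = start, * = accepting)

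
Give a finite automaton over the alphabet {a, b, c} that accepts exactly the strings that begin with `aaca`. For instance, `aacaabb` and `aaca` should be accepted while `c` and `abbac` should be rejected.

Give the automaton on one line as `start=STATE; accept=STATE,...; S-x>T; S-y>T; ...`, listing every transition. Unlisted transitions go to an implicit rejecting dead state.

Check the first 4 symbols one by one: S0 through S3 record how many have matched `aaca` so far; any wrong symbol goes to the dead state S5. After all 4 match we enter the accepting sink S4.
        a   b   c  
>  S0   S1  S5  S5 
   S1   S2  S5  S5 
   S2   S5  S5  S3 
   S3   S4  S5  S5 
 * S4   S4  S4  S4 
   S5   S5  S5  S5 
(> = start, * = accepting)

start=S0; accept=S4; S0-a>S1; S0-b>S5; S0-c>S5; S1-a>S2; S1-b>S5; S1-c>S5; S2-a>S5; S2-b>S5; S2-c>S3; S3-a>S4; S3-b>S5; S3-c>S5; S4-a>S4; S4-b>S4; S4-c>S4; S5-a>S5; S5-b>S5; S5-c>S5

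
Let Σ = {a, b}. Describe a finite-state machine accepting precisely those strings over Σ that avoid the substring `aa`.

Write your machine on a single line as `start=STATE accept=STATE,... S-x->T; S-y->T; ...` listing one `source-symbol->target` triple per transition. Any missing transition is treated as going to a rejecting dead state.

This is the complement of 'contains `aa`'. Use the same substring-matching states — q0 through q2 holding how much of `aa` has just been matched — but flip the accepting set: everything except the trap q2 accepts.
3 states suffice.
        a   b  
>* q0   q1  q0 
 * q1   q2  q0 
   q2   q2  q2 
(> = start, * = accepting)

start=q0; accept=q0,q1; q0-a->q1; q0-b->q0; q1-a->q2; q1-b->q0; q2-a->q2; q2-b->q2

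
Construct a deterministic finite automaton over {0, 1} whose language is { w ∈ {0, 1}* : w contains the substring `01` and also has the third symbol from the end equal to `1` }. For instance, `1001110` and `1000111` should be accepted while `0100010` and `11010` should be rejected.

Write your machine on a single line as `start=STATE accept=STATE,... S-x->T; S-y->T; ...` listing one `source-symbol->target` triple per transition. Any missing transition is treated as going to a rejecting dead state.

Handle the two conditions separately and then intersect. The first has 3 states tracking whether and how much of `01` has been seen; the second has 15 states tracking the last 3 symbols read. A product state is a pair (one from each), accepting exactly when both do. After merging equivalent states the machine shrinks.
11 states suffice.
          0    1  
>  s0     s1   s2 
   s1     s1   s3 
   s2     s4   s2 
   s3     s5   s6 
   s4     s1   s7 
   s5     s8   s7 
   s6     s9  s10 
 * s7     s5   s6 
 * s8     s1   s3 
 * s9     s8   s7 
 * s10    s9  s10 
(> = start, * = accepting)

start=s0; accept=s7,s8,s9,s10; s0-0->s1; s0-1->s2; s1-0->s1; s1-1->s3; s2-0->s4; s2-1->s2; s3-0->s5; s3-1->s6; s4-0->s1; s4-1->s7; s5-0->s8; s5-1->s7; s6-0->s9; s6-1->s10; s7-0->s5; s7-1->s6; s8-0->s1; s8-1->s3; s9-0->s8; s9-1->s7; s10-0->s9; s10-1->s10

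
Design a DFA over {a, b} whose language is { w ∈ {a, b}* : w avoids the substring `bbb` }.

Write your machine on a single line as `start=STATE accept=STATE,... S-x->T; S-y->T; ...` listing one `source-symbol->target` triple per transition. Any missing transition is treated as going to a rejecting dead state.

This is the complement of 'contains `bbb`'. Use the same substring-matching states — S0 through S3 holding how much of `bbb` has just been matched — but flip the accepting set: everything except the trap S3 accepts.
A 4-state machine:
        a   b  
>* S0   S0  S1 
 * S1   S0  S2 
 * S2   S0  S3 
   S3   S3  S3 
(> = start, * = accepting)

start=S0; accept=S0,S1,S2; S0-a->S0; S0-b->S1; S1-a->S0; S1-b->S2; S2-a->S0; S2-b->S3; S3-a->S3; S3-b->S3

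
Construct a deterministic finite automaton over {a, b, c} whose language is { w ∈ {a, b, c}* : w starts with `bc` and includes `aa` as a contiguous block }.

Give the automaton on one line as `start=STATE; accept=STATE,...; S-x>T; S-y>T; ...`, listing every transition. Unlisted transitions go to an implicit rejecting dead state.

Build one automaton per condition and run them in lockstep. The first has 4 states tracking whether the input so far still matches the prefix `bc`; the second has 3 states tracking whether and how much of `aa` has been seen. A product state is a pair (one from each), accepting exactly when both do.
8 states suffice.
        a   b   c  
>  q0   q1  q2  q3 
   q1   q4  q3  q3 
   q2   q1  q3  q5 
   q3   q1  q3  q3 
   q4   q4  q4  q4 
   q5   q6  q5  q5 
   q6   q7  q5  q5 
 * q7   q7  q7  q7 
(> = start, * = accepting)

start=q0; accept=q7; q0-a>q1; q0-b>q2; q0-c>q3; q1-a>q4; q1-b>q3; q1-c>q3; q2-a>q1; q2-b>q3; q2-c>q5; q3-a>q1; q3-b>q3; q3-c>q3; q4-a>q4; q4-b>q4; q4-c>q4; q5-a>q6; q5-b>q5; q5-c>q5; q6-a>q7; q6-b>q5; q6-c>q5; q7-a>q7; q7-b>q7; q7-c>q7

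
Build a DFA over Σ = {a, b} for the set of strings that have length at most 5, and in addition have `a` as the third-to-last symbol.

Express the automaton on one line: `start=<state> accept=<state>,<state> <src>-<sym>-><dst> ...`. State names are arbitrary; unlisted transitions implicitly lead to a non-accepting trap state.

Build one automaton per condition and run them in lockstep. One (7 states) tracks the input length, saturating at 6; the other (15 states) tracks the last 3 symbols read. Each combined state is a pair, one component from each; accept when both components accept. After merging equivalent states the machine shrinks.
With 15 states:
          a    b  
>  q0     q1   q2 
   q1     q3   q4 
   q2     q5   q6 
   q3     q7   q8 
   q4     q9  q10 
   q5    q11  q12 
   q6    q13  q14 
 * q7     q8   q8 
 * q8    q10  q10 
 * q9    q12  q12 
 * q10   q14  q14 
   q11    q8   q8 
   q12   q10  q10 
   q13   q12  q12 
   q14   q14  q14 
(> = start, * = accepting)

start=q0 accept=q7,q8,q9,q10 q0-a->q1 q0-b->q2 q1-a->q3 q1-b->q4 q2-a->q5 q2-b->q6 q3-a->q7 q3-b->q8 q4-a->q9 q4-b->q10 q5-a->q11 q5-b->q12 q6-a->q13 q6-b->q14 q7-a->q8 q7-b->q8 q8-a->q10 q8-b->q10 q9-a->q12 q9-b->q12 q10-a->q14 q10-b->q14 q11-a->q8 q11-b->q8 q12-a->q10 q12-b->q10 q13-a->q12 q13-b->q12 q14-a->q14 q14-b->q14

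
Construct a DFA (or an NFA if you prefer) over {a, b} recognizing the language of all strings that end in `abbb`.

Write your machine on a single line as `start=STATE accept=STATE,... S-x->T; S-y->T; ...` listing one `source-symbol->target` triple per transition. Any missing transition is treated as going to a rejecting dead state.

Remember how much of `abbb` the current input suffix matches. State s0 means no match yet; s1 means the last symbol is `a`; s2 means the last 2 symbols are `ab`; s3 means the last 3 symbols are `abb`; s4 means the last 4 symbols are `abbb`. Only s4 accepts. On a mismatch, fall back to the longest proper suffix that is still a prefix of `abbb`.
5 states suffice.
        a   b  
>  s0   s1  s0 
   s1   s1  s2 
   s2   s1  s3 
   s3   s1  s4 
 * s4   s1  s0 
(> = start, * = accepting)

start=s0; accept=s4; s0-a->s1; s0-b->s0; s1-a->s1; s1-b->s2; s2-a->s1; s2-b->s3; s3-a->s1; s3-b->s4; s4-a->s1; s4-b->s0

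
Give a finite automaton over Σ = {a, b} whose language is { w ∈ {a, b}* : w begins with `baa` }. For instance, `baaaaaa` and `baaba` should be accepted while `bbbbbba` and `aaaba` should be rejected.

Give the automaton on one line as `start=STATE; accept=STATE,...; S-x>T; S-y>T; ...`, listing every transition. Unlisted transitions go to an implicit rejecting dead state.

start=s0; accept=s3; s0-a>s4; s0-b>s1; s1-a>s2; s1-b>s4; s2-a>s3; s2-b>s4; s3-a>s3; s3-b>s3; s4-a>s4; s4-b>s4

Check the first 3 symbols one by one: s0 through s2 record how many have matched `baa` so far; any wrong symbol goes to the dead state s4. After all 3 match we enter the accepting sink s3.
5 states suffice.
        a   b  
>  s0   s4  s1 
   s1   s2  s4 
   s2   s3  s4 
 * s3   s3  s3 
   s4   s4  s4 
(> = start, * = accepting)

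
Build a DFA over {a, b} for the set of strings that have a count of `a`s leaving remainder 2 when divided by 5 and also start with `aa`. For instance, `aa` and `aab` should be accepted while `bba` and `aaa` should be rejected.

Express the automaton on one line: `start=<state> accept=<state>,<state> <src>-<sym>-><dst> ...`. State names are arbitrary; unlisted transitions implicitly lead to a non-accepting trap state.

start=S0 accept=S3 S0-a->S1 S0-b->S2 S1-a->S3 S1-b->S4 S2-a->S4 S2-b->S2 S3-a->S5 S3-b->S3 S4-a->S6 S4-b->S4 S5-a->S7 S5-b->S5 S6-a->S8 S6-b->S6 S7-a->S9 S7-b->S7 S8-a->S10 S8-b->S8 S9-a->S11 S9-b->S9 S10-a->S2 S10-b->S10 S11-a->S3 S11-b->S11

Build one automaton per condition and run them in lockstep. One (5 states) tracks the count of `a`s modulo 5; the other (4 states) tracks whether the input so far still matches the prefix `aa`. Each combined state is a pair, one component from each; accept when both components accept.
With 12 states:
          a    b  
>  S0     S1   S2 
   S1     S3   S4 
   S2     S4   S2 
 * S3     S5   S3 
   S4     S6   S4 
   S5     S7   S5 
   S6     S8   S6 
   S7     S9   S7 
   S8    S10   S8 
   S9    S11   S9 
   S10    S2  S10 
   S11    S3  S11 
(> = start, * = accepting)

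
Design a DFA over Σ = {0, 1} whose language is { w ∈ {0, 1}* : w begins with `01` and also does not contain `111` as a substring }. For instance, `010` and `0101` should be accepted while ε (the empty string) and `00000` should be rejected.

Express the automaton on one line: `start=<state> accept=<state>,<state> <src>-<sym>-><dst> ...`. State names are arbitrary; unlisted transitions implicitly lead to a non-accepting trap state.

Build one automaton per condition and run them in lockstep. One (4 states) tracks whether the input so far still matches the prefix `01`; the other (4 states) tracks partial matches of the forbidden pattern `111`. Each combined state is a pair, one component from each; accept when both components accept. Equivalent product states are then merged.
With 6 states:
        0   1  
>  s0   s1  s2 
   s1   s2  s3 
   s2   s2  s2 
 * s3   s4  s5 
 * s4   s4  s3 
 * s5   s4  s2 
(> = start, * = accepting)

start=s0 accept=s3,s4,s5 s0-0->s1 s0-1->s2 s1-0->s2 s1-1->s3 s2-0->s2 s2-1->s2 s3-0->s4 s3-1->s5 s4-0->s4 s4-1->s3 s5-0->s4 s5-1->s2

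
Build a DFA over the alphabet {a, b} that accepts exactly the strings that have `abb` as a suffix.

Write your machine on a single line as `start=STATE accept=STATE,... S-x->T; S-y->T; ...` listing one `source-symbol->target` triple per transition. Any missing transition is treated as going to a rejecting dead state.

Let each state record the length of the longest suffix of the input read so far that is also a prefix of `abb`. q1 means the last symbol is `a`; q2 means the last 2 symbols are `ab`; q3 means the last 3 symbols are `abb`. Accept only at q3, where the string currently ends in `abb`.
A 4-state machine:
        a   b  
>  q0   q1  q0 
   q1   q1  q2 
   q2   q1  q3 
 * q3   q1  q0 
(> = start, * = accepting)

start=q0; accept=q3; q0-a->q1; q0-b->q0; q1-a->q1; q1-b->q2; q2-a->q1; q2-b->q3; q3-a->q1; q3-b->q0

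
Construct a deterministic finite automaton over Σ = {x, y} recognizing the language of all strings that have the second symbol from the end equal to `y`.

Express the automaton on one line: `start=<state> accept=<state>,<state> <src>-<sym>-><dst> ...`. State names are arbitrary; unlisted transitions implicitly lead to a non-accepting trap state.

Because acceptance depends on a position counted from the end, the machine has to buffer the most recent 2 symbols. Make each state the string of the last up-to-2 symbols read; on input `x` shift the window left and append `x`. Accept when the buffered window has length 2 and begins with `y`.
With 7 states:
       x  y 
>  A   B  C 
   B   D  E 
   C   F  G 
   D   D  E 
   E   F  G 
 * F   D  E 
 * G   F  G 
(> = start, * = accepting)

start=A accept=F,G A-x->B A-y->C B-x->D B-y->E C-x->F C-y->G D-x->D D-y->E E-x->F E-y->G F-x->D F-y->E G-x->F G-y->G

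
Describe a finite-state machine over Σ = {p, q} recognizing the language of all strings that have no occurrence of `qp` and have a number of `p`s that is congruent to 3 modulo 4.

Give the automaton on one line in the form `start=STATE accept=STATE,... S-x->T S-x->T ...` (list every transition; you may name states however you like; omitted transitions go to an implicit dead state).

Build one automaton per condition and run them in lockstep. The first has 3 states tracking partial matches of the forbidden pattern `qp`; the second has 4 states tracking the count of `p`s modulo 4. A product state is a pair (one from each), accepting exactly when both do.
With 12 states:
          p    q  
>  S0     S1   S2 
   S1     S3   S4 
   S2     S5   S2 
   S3     S6   S7 
   S4     S8   S4 
   S5     S8   S5 
 * S6     S0   S9 
   S7    S10   S7 
   S8    S10   S8 
 * S9    S11   S9 
   S10   S11  S10 
   S11    S5  S11 
(> = start, * = accepting)

start=S0 accept=S6,S9 S0-p->S1 S0-q->S2 S1-p->S3 S1-q->S4 S2-p->S5 S2-q->S2 S3-p->S6 S3-q->S7 S4-p->S8 S4-q->S4 S5-p->S8 S5-q->S5 S6-p->S0 S6-q->S9 S7-p->S10 S7-q->S7 S8-p->S10 S8-q->S8 S9-p->S11 S9-q->S9 S10-p->S11 S10-q->S10 S11-p->S5 S11-q->S11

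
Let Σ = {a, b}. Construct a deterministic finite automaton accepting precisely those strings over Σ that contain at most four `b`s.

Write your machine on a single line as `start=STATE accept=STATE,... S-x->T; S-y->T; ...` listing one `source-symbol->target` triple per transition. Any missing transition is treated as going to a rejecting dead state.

Count `b`s, saturating at 5: states S0 through S4 mean 0 through 4 `b`s seen; S5 means more than 4. Each `b` increments (capped at S5); other symbols loop. Accept from {S0, S1, S2, S3, S4}.
With 6 states:
        a   b  
>* S0   S0  S1 
 * S1   S1  S2 
 * S2   S2  S3 
 * S3   S3  S4 
 * S4   S4  S5 
   S5   S5  S5 
(> = start, * = accepting)

start=S0; accept=S0,S1,S2,S3,S4; S0-a->S0; S0-b->S1; S1-a->S1; S1-b->S2; S2-a->S2; S2-b->S3; S3-a->S3; S3-b->S4; S4-a->S4; S4-b->S5; S5-a->S5; S5-b->S5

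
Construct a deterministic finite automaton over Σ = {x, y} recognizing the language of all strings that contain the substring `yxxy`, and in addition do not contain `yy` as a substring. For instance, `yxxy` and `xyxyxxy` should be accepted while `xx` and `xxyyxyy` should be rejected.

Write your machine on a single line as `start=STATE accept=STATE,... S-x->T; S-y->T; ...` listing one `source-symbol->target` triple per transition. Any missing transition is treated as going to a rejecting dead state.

start=A; accept=F,G; A-x->A; A-y->B; B-x->C; B-y->D; C-x->E; C-y->B; D-x->D; D-y->D; E-x->A; E-y->F; F-x->G; F-y->D; G-x->G; G-y->F

Build one automaton per condition and run them in lockstep. One (5 states) tracks whether and how much of `yxxy` has been seen; the other (3 states) tracks partial matches of the forbidden pattern `yy`. Each combined state is a pair, one component from each; accept when both components accept. Equivalent product states are then merged.
A 7-state machine:
       x  y 
>  A   A  B 
   B   C  D 
   C   E  B 
   D   D  D 
   E   A  F 
 * F   G  D 
 * G   G  F 
(> = start, * = accepting)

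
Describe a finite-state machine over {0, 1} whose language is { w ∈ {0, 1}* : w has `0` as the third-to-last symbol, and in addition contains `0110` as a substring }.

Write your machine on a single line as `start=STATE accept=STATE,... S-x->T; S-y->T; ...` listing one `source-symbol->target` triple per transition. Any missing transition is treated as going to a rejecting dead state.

Run two small machines in parallel and take their product. The first has 15 states tracking the last 3 symbols read; the second has 5 states tracking whether and how much of `0110` has been seen. A product state is a pair (one from each), accepting exactly when both do.
          0    1  
>  q0     q1   q2 
   q1     q3   q4 
   q2     q5   q6 
   q3     q7   q8 
   q4     q9  q10 
   q5    q11  q12 
   q6    q13  q14 
   q7     q7   q8 
   q8     q9  q10 
   q9    q11  q12 
   q10   q15  q14 
   q11    q7   q8 
   q12    q9  q10 
   q13   q11  q12 
   q14   q13  q14 
   q15   q16  q17 
   q16   q18  q19 
   q17   q20  q21 
 * q18   q18  q19 
 * q19   q20  q21 
 * q20   q16  q17 
 * q21   q15  q22 
   q22   q15  q22 
(> = start, * = accepting)

start=q0; accept=q18,q19,q20,q21; q0-0->q1; q0-1->q2; q1-0->q3; q1-1->q4; q2-0->q5; q2-1->q6; q3-0->q7; q3-1->q8; q4-0->q9; q4-1->q10; q5-0->q11; q5-1->q12; q6-0->q13; q6-1->q14; q7-0->q7; q7-1->q8; q8-0->q9; q8-1->q10; q9-0->q11; q9-1->q12; q10-0->q15; q10-1->q14; q11-0->q7; q11-1->q8; q12-0->q9; q12-1->q10; q13-0->q11; q13-1->q12; q14-0->q13; q14-1->q14; q15-0->q16; q15-1->q17; q16-0->q18; q16-1->q19; q17-0->q20; q17-1->q21; q18-0->q18; q18-1->q19; q19-0->q20; q19-1->q21; q20-0->q16; q20-1->q17; q21-0->q15; q21-1->q22; q22-0->q15; q22-1->q22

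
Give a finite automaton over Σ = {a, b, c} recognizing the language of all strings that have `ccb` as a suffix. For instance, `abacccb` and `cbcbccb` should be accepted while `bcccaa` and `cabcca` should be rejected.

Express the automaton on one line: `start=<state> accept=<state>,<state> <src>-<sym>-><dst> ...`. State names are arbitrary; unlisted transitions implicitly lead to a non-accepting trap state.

Let each state record the length of the longest suffix of the input read so far that is also a prefix of `ccb`. q1 means the last symbol is `c`; q2 means the last 2 symbols are `cc`; q3 means the last 3 symbols are `ccb`. Accept only at q3, where the string currently ends in `ccb`.
With 4 states:
        a   b   c  
>  q0   q0  q0  q1 
   q1   q0  q0  q2 
   q2   q0  q3  q2 
 * q3   q0  q0  q1 
(> = start, * = accepting)

start=q0 accept=q3 q0-a->q0 q0-b->q0 q0-c->q1 q1-a->q0 q1-b->q0 q1-c->q2 q2-a->q0 q2-b->q3 q2-c->q2 q3-a->q0 q3-b->q0 q3-c->q1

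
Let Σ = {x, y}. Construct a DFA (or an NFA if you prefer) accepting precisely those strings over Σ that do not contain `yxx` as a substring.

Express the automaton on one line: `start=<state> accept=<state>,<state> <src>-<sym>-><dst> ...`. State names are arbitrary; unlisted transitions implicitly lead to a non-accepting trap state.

Track partial matches of the forbidden pattern `yxx`. State q3 is a dead state reached once `yxx` has occurred; every other state accepts. q0 means no part of `yxx` is currently matched.
With 4 states:
        x   y  
>* q0   q0  q1 
 * q1   q2  q1 
 * q2   q3  q1 
   q3   q3  q3 
(> = start, * = accepting)

start=q0 accept=q0,q1,q2 q0-x->q0 q0-y->q1 q1-x->q2 q1-y->q1 q2-x->q3 q2-y->q1 q3-x->q3 q3-y->q3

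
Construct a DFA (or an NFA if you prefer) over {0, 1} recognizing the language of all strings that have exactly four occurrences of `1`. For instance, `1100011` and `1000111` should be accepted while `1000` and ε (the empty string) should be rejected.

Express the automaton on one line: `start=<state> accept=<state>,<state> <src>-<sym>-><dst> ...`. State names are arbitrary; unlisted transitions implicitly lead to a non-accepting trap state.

Count `1`s, saturating at 5: states A through E mean 0 through 4 `1`s seen; F means more than 4. Each `1` increments (capped at F); other symbols loop. Accept from {E}.
6 states suffice.
       0  1 
>  A   A  B 
   B   B  C 
   C   C  D 
   D   D  E 
 * E   E  F 
   F   F  F 
(> = start, * = accepting)

start=A accept=E A-0->A A-1->B B-0->B B-1->C C-0->C C-1->D D-0->D D-1->E E-0->E E-1->F F-0->F F-1->F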